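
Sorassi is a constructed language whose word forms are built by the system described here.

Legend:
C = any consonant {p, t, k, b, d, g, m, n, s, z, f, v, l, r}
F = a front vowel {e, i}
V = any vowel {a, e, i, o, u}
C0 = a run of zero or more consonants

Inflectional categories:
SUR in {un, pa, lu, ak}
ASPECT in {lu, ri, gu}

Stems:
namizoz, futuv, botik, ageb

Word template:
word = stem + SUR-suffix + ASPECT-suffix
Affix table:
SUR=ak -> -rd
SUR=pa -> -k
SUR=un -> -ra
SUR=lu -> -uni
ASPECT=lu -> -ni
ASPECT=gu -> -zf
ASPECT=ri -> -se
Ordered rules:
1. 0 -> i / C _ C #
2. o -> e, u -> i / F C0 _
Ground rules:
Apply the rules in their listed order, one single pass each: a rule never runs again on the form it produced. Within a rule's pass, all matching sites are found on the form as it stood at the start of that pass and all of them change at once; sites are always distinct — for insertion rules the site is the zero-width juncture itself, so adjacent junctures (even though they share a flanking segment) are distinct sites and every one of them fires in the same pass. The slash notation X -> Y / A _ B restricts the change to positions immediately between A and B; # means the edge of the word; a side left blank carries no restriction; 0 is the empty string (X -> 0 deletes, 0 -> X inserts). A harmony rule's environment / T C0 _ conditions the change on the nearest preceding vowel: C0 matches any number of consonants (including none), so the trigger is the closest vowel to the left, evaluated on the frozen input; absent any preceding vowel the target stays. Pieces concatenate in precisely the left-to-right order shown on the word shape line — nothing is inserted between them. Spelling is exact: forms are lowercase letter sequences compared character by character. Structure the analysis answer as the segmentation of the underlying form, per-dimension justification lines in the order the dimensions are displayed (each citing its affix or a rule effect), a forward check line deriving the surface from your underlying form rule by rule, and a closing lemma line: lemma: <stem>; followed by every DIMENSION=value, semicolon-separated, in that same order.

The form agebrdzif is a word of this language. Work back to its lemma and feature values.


underlying: ageb-rd-zf
SUR=ak - signalled by the affix -rd
ASPECT=gu - signalled by the affix -zf
check: agebrdzf -> agebrdzif -> agebrdzif
lemma: ageb; SUR=ak; ASPECT=gu


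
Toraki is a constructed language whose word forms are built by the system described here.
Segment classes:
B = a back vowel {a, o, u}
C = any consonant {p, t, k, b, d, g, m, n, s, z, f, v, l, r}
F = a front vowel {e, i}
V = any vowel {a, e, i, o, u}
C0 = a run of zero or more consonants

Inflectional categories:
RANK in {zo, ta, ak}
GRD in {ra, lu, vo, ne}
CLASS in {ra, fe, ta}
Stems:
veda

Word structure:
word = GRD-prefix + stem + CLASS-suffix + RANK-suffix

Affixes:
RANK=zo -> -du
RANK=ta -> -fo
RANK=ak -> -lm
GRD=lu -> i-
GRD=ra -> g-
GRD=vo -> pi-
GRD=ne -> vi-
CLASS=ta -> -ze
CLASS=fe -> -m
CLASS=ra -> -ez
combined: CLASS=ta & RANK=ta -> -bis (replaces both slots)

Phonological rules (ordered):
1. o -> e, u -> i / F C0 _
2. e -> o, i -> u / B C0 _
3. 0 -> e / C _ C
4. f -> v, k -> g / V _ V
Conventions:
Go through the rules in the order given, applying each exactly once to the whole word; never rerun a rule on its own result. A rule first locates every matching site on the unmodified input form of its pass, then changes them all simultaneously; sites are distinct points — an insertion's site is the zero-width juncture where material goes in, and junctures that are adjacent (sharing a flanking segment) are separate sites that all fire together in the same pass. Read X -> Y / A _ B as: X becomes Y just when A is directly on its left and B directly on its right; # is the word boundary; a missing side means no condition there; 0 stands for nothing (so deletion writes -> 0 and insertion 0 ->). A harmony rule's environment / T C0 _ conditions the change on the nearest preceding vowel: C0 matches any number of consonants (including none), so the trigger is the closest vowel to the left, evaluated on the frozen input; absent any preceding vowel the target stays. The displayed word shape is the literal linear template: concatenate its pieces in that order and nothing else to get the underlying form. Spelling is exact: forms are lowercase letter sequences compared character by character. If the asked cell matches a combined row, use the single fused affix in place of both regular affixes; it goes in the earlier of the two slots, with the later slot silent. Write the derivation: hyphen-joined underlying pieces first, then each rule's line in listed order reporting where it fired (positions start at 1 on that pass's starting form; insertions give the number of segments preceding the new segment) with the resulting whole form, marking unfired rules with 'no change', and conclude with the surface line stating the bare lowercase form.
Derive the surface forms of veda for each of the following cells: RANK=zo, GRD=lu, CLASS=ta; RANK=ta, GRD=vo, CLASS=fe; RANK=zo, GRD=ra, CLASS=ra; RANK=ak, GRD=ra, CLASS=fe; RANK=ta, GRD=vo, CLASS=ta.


cell RANK=zo, GRD=lu, CLASS=ta:
underlying: i-veda-ze-du
1. o -> e, u -> i / F C0 _: fires at position(s) 9: ivedazedi
2. e -> o, i -> u / B C0 _: fires at position(s) 7: ivedazodi
3. 0 -> e / C _ C: no change
4. f -> v, k -> g / V _ V: no change
surface: ivedazodi

cell RANK=ta, GRD=vo, CLASS=fe:
underlying: pi-veda-m-fo
1. o -> e, u -> i / F C0 _: no change
2. e -> o, i -> u / B C0 _: no change
3. 0 -> e / C _ C: inserts after position(s) 7: pivedamefo
4. f -> v, k -> g / V _ V: fires at position(s) 9: pivedamevo
surface: pivedamevo

cell RANK=zo, GRD=ra, CLASS=ra:
underlying: g-veda-ez-du
1. o -> e, u -> i / F C0 _: fires at position(s) 9: gvedaezdi
2. e -> o, i -> u / B C0 _: fires at position(s) 6: gvedaozdi
3. 0 -> e / C _ C: inserts after position(s) 1, 7: gevedaozedi
4. f -> v, k -> g / V _ V: no change
surface: gevedaozedi

cell RANK=ak, GRD=ra, CLASS=fe:
underlying: g-veda-m-lm
1. o -> e, u -> i / F C0 _: no change
2. e -> o, i -> u / B C0 _: no change
3. 0 -> e / C _ C: inserts after position(s) 1, 6, 7: gevedamelem
4. f -> v, k -> g / V _ V: no change
surface: gevedamelem

cell RANK=ta, GRD=vo, CLASS=ta:
underlying: pi-veda-bis
1. o -> e, u -> i / F C0 _: no change
2. e -> o, i -> u / B C0 _: fires at position(s) 8: pivedabus
3. 0 -> e / C _ C: no change
4. f -> v, k -> g / V _ V: no change
surface: pivedabus


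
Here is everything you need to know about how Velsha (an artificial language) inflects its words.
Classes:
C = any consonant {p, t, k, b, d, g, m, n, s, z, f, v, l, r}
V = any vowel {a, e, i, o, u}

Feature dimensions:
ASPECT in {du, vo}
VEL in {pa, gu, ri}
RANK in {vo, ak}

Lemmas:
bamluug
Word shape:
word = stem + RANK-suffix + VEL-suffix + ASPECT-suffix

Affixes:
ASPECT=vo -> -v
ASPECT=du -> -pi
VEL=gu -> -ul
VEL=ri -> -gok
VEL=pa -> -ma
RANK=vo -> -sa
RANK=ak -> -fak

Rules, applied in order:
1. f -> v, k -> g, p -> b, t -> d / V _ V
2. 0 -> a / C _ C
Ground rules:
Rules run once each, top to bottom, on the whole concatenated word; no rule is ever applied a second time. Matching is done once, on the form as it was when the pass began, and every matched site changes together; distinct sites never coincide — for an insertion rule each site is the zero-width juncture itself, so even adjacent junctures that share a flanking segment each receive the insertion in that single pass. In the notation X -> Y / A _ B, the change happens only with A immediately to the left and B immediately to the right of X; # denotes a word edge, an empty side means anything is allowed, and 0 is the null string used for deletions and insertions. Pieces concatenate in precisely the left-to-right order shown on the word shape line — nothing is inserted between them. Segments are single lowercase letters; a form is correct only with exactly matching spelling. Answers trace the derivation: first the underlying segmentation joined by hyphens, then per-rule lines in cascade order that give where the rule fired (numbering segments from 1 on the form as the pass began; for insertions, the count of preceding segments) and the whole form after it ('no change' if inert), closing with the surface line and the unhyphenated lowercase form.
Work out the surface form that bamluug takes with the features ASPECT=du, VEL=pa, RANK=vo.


underlying: bamluug-sa-ma-pi
1. f -> v, k -> g, p -> b, t -> d / V _ V: fires at position(s) 12: bamluugsamabi
2. 0 -> a / C _ C: inserts after position(s) 3, 7: bamaluugasamabi
surface: bamaluugasamabi


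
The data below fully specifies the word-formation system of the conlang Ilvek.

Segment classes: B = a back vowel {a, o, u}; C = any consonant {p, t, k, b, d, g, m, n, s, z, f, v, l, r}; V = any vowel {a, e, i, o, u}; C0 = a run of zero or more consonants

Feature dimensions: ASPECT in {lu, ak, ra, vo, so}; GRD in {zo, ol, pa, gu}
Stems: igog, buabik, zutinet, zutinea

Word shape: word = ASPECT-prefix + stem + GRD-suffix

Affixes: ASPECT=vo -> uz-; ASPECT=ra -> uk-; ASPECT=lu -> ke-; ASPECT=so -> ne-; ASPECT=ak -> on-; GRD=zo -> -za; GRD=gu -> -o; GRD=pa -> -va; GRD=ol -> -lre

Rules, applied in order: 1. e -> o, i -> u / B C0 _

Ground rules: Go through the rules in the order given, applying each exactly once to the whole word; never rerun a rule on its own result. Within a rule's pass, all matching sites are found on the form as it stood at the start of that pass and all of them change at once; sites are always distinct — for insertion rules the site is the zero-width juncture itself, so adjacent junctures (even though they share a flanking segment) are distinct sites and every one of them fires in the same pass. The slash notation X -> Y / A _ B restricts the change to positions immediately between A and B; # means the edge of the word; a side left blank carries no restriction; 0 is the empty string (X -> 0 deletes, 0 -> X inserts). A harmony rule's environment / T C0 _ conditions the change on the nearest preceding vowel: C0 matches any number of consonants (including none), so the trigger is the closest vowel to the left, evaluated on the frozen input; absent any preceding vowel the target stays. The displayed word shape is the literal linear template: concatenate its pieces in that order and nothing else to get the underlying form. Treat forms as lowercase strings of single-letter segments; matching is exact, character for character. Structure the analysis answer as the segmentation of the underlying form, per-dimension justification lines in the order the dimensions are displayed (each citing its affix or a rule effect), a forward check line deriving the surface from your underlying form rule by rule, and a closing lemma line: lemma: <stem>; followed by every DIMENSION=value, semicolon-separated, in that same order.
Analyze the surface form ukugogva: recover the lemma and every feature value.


underlying: uk-igog-va
ASPECT=ra - signalled by the affix uk-
GRD=pa - signalled by the affix -va
check: ukigogva -> ukugogva
lemma: igog; ASPECT=ra; GRD=pa


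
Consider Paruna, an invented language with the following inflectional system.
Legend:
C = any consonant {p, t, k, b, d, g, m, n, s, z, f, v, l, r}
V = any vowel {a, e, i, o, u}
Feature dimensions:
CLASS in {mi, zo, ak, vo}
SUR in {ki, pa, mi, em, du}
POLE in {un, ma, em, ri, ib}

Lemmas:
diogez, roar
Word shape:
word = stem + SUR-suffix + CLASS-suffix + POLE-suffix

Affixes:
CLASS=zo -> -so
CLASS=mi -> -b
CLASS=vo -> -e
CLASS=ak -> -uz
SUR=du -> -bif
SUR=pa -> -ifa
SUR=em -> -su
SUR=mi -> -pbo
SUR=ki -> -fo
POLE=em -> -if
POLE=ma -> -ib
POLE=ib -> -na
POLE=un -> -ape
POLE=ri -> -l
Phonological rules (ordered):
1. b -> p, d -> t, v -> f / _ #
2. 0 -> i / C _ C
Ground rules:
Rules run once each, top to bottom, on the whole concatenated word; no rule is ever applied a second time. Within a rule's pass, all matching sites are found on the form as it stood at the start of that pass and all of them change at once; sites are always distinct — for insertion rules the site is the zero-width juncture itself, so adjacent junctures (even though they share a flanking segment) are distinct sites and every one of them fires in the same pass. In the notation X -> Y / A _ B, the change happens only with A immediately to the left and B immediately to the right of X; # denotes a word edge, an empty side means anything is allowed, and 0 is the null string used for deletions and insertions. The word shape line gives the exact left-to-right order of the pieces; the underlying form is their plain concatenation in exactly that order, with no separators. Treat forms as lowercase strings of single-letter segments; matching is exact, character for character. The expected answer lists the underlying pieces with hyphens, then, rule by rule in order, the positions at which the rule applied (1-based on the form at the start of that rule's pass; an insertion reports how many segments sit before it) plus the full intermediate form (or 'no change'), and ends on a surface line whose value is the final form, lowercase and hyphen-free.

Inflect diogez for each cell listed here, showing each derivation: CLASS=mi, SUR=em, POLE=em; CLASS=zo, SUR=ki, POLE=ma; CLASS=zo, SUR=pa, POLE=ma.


cell CLASS=mi, SUR=em, POLE=em:
underlying: diogez-su-b-if
1. b -> p, d -> t, v -> f / _ #: no change
2. 0 -> i / C _ C: inserts after position(s) 6: diogezisubif
surface: diogezisubif

cell CLASS=zo, SUR=ki, POLE=ma:
underlying: diogez-fo-so-ib
1. b -> p, d -> t, v -> f / _ #: fires at position(s) 12: diogezfosoip
2. 0 -> i / C _ C: inserts after position(s) 6: diogezifosoip
surface: diogezifosoip

cell CLASS=zo, SUR=pa, POLE=ma:
underlying: diogez-ifa-so-ib
1. b -> p, d -> t, v -> f / _ #: fires at position(s) 13: diogezifasoip
2. 0 -> i / C _ C: no change
surface: diogezifasoip


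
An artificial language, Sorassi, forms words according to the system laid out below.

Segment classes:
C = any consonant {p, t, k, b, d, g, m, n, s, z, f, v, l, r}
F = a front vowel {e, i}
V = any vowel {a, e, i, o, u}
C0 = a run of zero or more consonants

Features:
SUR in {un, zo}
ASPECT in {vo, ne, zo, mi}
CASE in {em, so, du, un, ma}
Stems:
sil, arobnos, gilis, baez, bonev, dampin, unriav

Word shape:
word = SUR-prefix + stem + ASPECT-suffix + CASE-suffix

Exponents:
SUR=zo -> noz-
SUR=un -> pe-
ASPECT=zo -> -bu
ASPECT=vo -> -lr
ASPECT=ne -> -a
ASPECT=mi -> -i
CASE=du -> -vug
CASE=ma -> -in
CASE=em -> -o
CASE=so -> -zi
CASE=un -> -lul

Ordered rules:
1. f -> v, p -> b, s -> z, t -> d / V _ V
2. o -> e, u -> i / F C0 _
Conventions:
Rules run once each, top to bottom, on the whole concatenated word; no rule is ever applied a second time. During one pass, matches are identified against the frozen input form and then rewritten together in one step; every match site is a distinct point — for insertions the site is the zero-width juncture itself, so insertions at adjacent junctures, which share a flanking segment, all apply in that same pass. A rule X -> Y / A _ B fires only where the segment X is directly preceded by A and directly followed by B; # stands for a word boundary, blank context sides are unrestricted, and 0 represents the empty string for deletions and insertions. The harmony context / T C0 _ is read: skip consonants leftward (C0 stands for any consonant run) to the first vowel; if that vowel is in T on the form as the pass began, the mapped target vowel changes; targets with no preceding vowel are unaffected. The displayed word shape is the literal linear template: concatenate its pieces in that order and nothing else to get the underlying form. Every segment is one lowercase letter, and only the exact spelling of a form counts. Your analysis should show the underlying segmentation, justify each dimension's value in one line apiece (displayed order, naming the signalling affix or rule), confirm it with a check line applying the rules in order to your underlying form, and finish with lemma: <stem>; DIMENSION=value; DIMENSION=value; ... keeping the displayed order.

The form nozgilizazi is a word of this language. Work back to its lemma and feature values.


underlying: noz-gilis-a-zi
SUR=zo - signalled by the affix noz-
ASPECT=ne - signalled by the affix -a
CASE=so - signalled by the affix -zi
check: nozgilisazi -> nozgilizazi -> nozgilizazi
lemma: gilis; SUR=zo; ASPECT=ne; CASE=so


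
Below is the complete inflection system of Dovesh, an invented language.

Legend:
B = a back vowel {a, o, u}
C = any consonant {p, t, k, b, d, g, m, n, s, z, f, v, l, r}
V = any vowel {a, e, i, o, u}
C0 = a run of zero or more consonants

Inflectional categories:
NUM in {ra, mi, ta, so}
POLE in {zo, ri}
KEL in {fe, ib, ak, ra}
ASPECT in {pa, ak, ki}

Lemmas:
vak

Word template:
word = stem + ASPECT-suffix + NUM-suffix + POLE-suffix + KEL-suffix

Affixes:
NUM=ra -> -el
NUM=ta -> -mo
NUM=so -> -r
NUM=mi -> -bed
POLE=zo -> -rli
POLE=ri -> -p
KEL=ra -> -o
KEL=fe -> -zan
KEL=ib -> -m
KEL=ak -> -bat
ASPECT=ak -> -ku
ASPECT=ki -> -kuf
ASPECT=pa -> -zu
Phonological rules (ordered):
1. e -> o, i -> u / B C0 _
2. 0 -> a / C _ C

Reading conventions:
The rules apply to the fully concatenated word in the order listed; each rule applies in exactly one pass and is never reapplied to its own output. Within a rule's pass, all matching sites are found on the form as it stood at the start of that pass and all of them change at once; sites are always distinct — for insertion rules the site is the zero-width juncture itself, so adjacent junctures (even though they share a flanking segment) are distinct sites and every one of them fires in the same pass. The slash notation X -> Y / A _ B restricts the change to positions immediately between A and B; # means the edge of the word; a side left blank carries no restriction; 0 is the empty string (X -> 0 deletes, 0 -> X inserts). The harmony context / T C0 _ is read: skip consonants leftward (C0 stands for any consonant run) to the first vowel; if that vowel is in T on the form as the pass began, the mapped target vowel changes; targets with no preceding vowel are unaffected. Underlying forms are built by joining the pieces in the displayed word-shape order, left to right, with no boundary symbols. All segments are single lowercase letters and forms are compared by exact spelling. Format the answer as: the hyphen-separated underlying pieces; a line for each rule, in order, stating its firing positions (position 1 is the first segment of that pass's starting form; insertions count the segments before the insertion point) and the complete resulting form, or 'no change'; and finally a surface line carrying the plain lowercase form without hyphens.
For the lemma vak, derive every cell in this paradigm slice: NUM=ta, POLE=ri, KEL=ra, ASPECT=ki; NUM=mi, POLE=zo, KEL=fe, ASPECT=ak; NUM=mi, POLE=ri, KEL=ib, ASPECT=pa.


cell NUM=ta, POLE=ri, KEL=ra, ASPECT=ki:
underlying: vak-kuf-mo-p-o
1. e -> o, i -> u / B C0 _: no change
2. 0 -> a / C _ C: inserts after position(s) 3, 6: vakakufamopo
surface: vakakufamopo

cell NUM=mi, POLE=zo, KEL=fe, ASPECT=ak:
underlying: vak-ku-bed-rli-zan
1. e -> o, i -> u / B C0 _: fires at position(s) 7: vakkubodrlizan
2. 0 -> a / C _ C: inserts after position(s) 3, 8, 9: vakakubodaralizan
surface: vakakubodaralizan

cell NUM=mi, POLE=ri, KEL=ib, ASPECT=pa:
underlying: vak-zu-bed-p-m
1. e -> o, i -> u / B C0 _: fires at position(s) 7: vakzubodpm
2. 0 -> a / C _ C: inserts after position(s) 3, 8, 9: vakazubodapam
surface: vakazubodapam


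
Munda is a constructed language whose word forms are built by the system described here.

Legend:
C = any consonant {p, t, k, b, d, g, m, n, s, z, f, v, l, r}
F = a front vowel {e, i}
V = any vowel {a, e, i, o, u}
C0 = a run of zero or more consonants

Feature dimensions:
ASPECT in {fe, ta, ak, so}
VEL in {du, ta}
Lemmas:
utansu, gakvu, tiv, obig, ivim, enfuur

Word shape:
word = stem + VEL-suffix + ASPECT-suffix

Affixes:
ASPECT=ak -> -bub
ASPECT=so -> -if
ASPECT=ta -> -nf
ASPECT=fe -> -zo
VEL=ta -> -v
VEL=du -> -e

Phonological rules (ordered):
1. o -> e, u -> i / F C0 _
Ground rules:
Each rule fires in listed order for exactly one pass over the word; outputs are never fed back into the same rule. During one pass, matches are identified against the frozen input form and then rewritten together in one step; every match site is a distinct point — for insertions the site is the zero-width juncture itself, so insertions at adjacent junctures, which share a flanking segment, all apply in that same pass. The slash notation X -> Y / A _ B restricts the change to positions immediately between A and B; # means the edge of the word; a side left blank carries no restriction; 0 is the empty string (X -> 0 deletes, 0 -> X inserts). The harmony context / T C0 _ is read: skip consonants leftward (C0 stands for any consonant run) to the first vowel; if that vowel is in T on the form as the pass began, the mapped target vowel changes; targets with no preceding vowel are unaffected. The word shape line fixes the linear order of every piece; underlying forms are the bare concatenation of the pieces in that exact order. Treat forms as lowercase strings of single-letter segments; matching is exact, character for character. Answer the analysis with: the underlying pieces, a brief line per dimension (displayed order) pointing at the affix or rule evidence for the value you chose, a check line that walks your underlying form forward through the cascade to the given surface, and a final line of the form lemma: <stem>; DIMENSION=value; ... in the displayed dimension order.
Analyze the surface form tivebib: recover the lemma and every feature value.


underlying: tiv-e-bub
ASPECT=ak - signalled by the affix -bub
VEL=du - signalled by the affix -e
check: tivebub -> tivebib
lemma: tiv; ASPECT=ak; VEL=du


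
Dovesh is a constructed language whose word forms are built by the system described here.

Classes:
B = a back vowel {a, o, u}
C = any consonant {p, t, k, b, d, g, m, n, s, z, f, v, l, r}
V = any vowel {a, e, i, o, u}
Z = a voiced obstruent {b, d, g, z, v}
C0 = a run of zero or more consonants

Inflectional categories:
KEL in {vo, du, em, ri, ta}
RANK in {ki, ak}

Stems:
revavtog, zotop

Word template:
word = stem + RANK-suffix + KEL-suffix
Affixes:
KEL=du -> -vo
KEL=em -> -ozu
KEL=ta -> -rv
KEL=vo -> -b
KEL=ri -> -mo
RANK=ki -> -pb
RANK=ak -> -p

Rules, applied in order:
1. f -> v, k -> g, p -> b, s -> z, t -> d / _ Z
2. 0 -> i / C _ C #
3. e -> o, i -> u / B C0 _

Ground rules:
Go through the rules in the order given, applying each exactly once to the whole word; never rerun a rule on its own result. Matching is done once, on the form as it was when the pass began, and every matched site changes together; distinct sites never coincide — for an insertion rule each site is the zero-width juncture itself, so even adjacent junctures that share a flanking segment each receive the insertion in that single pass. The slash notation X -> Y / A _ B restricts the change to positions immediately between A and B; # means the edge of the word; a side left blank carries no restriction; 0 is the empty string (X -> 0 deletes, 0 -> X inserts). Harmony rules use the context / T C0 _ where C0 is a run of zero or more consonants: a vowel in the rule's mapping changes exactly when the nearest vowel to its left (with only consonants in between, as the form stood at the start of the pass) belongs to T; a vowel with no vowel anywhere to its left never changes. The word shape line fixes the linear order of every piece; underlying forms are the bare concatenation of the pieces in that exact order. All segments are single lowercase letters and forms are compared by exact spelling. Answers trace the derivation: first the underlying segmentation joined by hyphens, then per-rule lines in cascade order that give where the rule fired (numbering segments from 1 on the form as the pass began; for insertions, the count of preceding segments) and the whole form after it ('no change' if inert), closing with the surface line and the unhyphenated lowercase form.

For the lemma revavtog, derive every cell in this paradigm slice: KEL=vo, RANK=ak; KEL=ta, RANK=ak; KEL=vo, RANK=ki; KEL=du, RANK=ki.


cell KEL=vo, RANK=ak:
underlying: revavtog-p-b
1. f -> v, k -> g, p -> b, s -> z, t -> d / _ Z: fires at position(s) 9: revavtogbb
2. 0 -> i / C _ C #: inserts after position(s) 9: revavtogbib
3. e -> o, i -> u / B C0 _: fires at position(s) 10: revavtogbub
surface: revavtogbub

cell KEL=ta, RANK=ak:
underlying: revavtog-p-rv
1. f -> v, k -> g, p -> b, s -> z, t -> d / _ Z: no change
2. 0 -> i / C _ C #: inserts after position(s) 10: revavtogpriv
3. e -> o, i -> u / B C0 _: fires at position(s) 11: revavtogpruv
surface: revavtogpruv

cell KEL=vo, RANK=ki:
underlying: revavtog-pb-b
1. f -> v, k -> g, p -> b, s -> z, t -> d / _ Z: fires at position(s) 9: revavtogbbb
2. 0 -> i / C _ C #: inserts after position(s) 10: revavtogbbib
3. e -> o, i -> u / B C0 _: fires at position(s) 11: revavtogbbub
surface: revavtogbbub

cell KEL=du, RANK=ki:
underlying: revavtog-pb-vo
1. f -> v, k -> g, p -> b, s -> z, t -> d / _ Z: fires at position(s) 9: revavtogbbvo
2. 0 -> i / C _ C #: no change
3. e -> o, i -> u / B C0 _: no change
surface: revavtogbbvo


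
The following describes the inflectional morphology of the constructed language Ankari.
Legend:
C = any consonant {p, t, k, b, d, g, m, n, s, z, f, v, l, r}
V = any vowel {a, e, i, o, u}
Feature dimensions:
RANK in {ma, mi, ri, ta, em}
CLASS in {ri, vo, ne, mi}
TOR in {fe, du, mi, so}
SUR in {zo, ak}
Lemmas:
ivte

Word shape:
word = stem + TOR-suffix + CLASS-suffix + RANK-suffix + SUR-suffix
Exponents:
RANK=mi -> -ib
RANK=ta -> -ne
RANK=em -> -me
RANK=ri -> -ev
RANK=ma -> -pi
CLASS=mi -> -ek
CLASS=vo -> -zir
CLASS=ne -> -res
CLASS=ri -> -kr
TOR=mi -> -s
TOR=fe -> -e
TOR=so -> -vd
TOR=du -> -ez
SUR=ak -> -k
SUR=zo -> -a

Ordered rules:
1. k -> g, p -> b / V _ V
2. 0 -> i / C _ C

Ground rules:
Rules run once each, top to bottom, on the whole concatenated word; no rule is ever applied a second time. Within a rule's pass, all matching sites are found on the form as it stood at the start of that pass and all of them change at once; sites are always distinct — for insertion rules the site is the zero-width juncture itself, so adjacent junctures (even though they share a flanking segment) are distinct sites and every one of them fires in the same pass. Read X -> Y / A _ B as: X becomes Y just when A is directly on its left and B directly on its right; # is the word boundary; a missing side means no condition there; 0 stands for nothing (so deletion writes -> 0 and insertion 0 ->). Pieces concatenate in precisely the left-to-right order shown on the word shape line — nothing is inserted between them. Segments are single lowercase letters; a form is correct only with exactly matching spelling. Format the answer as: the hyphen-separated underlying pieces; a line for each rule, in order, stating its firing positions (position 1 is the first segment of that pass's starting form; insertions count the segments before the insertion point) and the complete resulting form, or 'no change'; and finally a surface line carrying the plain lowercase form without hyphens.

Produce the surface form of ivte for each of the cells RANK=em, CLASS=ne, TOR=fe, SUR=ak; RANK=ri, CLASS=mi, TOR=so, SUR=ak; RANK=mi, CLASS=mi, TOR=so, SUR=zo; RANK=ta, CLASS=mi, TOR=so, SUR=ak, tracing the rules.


cell RANK=em, CLASS=ne, TOR=fe, SUR=ak:
underlying: ivte-e-res-me-k
1. k -> g, p -> b / V _ V: no change
2. 0 -> i / C _ C: inserts after position(s) 2, 8: iviteeresimek
surface: iviteeresimek

cell RANK=ri, CLASS=mi, TOR=so, SUR=ak:
underlying: ivte-vd-ek-ev-k
1. k -> g, p -> b / V _ V: fires at position(s) 8: ivtevdegevk
2. 0 -> i / C _ C: inserts after position(s) 2, 5, 10: ivitevidegevik
surface: ivitevidegevik

cell RANK=mi, CLASS=mi, TOR=so, SUR=zo:
underlying: ivte-vd-ek-ib-a
1. k -> g, p -> b / V _ V: fires at position(s) 8: ivtevdegiba
2. 0 -> i / C _ C: inserts after position(s) 2, 5: ivitevidegiba
surface: ivitevidegiba

cell RANK=ta, CLASS=mi, TOR=so, SUR=ak:
underlying: ivte-vd-ek-ne-k
1. k -> g, p -> b / V _ V: no change
2. 0 -> i / C _ C: inserts after position(s) 2, 5, 8: ivitevidekinek
surface: ivitevidekinek


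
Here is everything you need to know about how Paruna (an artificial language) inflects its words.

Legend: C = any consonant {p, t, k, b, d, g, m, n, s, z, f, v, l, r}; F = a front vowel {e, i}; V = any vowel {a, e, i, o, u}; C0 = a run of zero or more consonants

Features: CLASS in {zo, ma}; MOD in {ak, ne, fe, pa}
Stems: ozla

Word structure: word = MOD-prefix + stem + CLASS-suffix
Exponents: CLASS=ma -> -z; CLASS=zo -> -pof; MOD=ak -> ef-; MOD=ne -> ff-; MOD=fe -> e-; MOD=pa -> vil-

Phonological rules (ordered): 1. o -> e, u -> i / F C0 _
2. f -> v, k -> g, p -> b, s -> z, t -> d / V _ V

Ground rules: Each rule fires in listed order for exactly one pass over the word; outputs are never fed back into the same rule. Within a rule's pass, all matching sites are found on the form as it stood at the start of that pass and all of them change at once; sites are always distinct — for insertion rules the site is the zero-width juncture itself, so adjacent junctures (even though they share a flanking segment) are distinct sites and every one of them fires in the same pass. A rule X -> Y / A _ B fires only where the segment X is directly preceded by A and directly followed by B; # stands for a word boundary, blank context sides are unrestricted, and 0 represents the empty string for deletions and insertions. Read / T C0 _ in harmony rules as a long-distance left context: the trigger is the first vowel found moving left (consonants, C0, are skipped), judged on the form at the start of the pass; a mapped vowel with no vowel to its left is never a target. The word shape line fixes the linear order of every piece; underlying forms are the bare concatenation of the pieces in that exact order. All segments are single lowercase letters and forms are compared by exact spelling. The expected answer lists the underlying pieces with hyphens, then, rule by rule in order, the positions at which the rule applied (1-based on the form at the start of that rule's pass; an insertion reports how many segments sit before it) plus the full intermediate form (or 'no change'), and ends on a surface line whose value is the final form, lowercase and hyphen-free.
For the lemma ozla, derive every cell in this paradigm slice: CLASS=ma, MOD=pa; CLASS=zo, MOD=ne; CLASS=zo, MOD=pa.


cell CLASS=ma, MOD=pa:
underlying: vil-ozla-z
1. o -> e, u -> i / F C0 _: fires at position(s) 4: vilezlaz
2. f -> v, k -> g, p -> b, s -> z, t -> d / V _ V: no change
surface: vilezlaz

cell CLASS=zo, MOD=ne:
underlying: ff-ozla-pof
1. o -> e, u -> i / F C0 _: no change
2. f -> v, k -> g, p -> b, s -> z, t -> d / V _ V: fires at position(s) 7: ffozlabof
surface: ffozlabof

cell CLASS=zo, MOD=pa:
underlying: vil-ozla-pof
1. o -> e, u -> i / F C0 _: fires at position(s) 4: vilezlapof
2. f -> v, k -> g, p -> b, s -> z, t -> d / V _ V: fires at position(s) 8: vilezlabof
surface: vilezlabof


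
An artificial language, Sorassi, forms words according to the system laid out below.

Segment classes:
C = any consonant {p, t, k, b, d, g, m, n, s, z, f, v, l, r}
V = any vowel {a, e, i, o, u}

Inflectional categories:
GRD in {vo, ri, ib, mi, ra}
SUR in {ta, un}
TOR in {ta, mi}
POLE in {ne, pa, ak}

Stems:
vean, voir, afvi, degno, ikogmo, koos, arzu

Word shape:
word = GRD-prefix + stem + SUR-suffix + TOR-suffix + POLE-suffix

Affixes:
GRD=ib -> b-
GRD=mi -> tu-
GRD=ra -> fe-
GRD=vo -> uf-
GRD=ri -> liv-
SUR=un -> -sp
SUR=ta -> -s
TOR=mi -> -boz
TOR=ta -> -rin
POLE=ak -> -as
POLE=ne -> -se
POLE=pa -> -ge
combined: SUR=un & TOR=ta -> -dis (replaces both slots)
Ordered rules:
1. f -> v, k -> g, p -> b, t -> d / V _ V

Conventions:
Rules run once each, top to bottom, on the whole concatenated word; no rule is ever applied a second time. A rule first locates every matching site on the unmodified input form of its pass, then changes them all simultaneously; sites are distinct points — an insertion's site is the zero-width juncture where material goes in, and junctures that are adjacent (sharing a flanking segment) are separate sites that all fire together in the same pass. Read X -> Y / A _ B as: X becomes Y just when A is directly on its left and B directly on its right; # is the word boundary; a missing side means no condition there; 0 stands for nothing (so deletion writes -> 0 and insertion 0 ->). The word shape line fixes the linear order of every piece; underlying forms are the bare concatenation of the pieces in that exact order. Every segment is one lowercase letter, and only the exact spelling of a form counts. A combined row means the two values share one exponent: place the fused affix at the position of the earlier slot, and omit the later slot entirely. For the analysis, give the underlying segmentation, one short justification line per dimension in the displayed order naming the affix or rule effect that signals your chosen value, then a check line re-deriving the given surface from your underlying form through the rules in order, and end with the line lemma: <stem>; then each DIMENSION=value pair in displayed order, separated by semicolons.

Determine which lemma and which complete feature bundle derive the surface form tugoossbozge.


underlying: tu-koos-s-boz-ge
GRD=mi - signalled by the affix tu-
SUR=ta - signalled by the affix -s
TOR=mi - signalled by the affix -boz
POLE=pa - signalled by the affix -ge
check: tukoossbozge -> tugoossbozge
lemma: koos; GRD=mi; SUR=ta; TOR=mi; POLE=pa


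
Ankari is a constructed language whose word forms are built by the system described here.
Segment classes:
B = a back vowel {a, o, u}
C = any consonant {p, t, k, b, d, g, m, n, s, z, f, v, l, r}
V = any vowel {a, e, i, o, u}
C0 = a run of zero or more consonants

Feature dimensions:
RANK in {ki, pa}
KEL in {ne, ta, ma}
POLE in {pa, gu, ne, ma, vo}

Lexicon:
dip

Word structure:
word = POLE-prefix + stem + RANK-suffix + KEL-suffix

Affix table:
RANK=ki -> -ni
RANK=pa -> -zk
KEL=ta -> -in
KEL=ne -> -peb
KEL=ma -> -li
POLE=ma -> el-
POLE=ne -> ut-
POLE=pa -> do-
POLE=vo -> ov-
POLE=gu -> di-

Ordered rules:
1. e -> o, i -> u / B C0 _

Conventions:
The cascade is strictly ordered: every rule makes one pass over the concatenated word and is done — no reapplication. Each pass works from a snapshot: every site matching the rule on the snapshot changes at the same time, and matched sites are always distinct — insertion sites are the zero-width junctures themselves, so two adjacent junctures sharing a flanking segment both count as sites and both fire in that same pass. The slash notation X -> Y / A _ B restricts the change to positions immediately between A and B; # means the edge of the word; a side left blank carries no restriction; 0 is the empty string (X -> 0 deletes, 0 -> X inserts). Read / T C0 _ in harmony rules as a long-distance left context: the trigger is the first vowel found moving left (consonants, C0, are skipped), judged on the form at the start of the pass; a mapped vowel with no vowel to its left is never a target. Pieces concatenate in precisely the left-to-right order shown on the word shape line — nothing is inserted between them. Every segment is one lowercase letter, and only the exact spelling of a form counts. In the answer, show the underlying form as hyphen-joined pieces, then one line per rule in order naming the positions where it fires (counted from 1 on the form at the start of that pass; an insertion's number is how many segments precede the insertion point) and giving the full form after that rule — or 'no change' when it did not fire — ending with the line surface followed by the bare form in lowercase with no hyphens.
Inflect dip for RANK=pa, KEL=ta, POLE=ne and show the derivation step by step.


underlying: ut-dip-zk-in
1. e -> o, i -> u / B C0 _: fires at position(s) 4: utdupzkin
surface: utdupzkin


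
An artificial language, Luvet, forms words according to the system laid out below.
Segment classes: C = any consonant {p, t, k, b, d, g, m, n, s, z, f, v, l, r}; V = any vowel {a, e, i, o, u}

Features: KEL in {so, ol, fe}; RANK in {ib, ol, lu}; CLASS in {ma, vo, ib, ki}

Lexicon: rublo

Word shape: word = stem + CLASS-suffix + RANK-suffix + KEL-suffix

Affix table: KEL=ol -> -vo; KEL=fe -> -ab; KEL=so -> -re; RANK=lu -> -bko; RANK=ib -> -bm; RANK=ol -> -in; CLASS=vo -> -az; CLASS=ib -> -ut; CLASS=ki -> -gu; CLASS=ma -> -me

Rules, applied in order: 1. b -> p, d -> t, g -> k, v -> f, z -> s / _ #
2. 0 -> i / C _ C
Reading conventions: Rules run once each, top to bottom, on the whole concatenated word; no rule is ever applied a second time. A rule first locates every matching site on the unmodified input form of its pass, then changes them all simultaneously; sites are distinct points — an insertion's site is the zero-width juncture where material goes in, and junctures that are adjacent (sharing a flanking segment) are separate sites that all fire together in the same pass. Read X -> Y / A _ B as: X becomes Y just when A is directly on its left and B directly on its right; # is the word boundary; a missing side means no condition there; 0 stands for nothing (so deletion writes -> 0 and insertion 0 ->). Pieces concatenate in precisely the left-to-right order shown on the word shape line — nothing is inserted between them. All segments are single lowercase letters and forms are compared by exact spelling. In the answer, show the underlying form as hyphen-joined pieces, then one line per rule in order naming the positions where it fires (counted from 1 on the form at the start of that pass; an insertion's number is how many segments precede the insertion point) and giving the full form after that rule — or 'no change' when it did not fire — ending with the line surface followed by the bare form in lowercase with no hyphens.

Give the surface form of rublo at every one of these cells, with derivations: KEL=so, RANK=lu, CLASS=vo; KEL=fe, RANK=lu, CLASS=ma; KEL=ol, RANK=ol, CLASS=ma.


cell KEL=so, RANK=lu, CLASS=vo:
underlying: rublo-az-bko-re
1. b -> p, d -> t, g -> k, v -> f, z -> s / _ #: no change
2. 0 -> i / C _ C: inserts after position(s) 3, 7, 8: rubiloazibikore
surface: rubiloazibikore

cell KEL=fe, RANK=lu, CLASS=ma:
underlying: rublo-me-bko-ab
1. b -> p, d -> t, g -> k, v -> f, z -> s / _ #: fires at position(s) 12: rublomebkoap
2. 0 -> i / C _ C: inserts after position(s) 3, 8: rubilomebikoap
surface: rubilomebikoap

cell KEL=ol, RANK=ol, CLASS=ma:
underlying: rublo-me-in-vo
1. b -> p, d -> t, g -> k, v -> f, z -> s / _ #: no change
2. 0 -> i / C _ C: inserts after position(s) 3, 9: rubilomeinivo
surface: rubilomeinivo


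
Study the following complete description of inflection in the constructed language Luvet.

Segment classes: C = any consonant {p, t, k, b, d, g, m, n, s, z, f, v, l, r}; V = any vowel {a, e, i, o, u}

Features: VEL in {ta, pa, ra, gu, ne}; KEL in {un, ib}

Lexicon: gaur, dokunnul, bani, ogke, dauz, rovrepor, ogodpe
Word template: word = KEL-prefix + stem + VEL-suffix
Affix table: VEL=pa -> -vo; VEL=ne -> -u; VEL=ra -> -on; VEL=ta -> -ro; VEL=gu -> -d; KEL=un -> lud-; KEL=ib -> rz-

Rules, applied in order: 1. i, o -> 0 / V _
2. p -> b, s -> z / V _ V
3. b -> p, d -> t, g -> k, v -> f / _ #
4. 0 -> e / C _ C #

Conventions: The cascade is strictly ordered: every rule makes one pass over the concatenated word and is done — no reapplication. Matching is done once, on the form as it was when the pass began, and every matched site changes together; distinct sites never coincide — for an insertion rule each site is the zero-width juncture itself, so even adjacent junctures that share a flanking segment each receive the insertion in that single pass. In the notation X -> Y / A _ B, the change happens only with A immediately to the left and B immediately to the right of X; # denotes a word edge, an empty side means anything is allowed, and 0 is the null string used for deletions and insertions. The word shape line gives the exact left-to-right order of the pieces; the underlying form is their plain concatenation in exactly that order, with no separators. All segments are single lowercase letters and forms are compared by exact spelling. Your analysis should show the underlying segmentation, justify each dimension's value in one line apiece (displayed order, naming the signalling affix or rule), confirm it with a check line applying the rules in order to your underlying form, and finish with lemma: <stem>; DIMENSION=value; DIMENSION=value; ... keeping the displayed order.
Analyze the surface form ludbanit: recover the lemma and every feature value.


underlying: lud-bani-d
VEL=gu - signalled by the affix -d
KEL=un - signalled by the affix lud-
check: ludbanid -> ludbanid -> ludbanid -> ludbanit -> ludbanit
lemma: bani; VEL=gu; KEL=un
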